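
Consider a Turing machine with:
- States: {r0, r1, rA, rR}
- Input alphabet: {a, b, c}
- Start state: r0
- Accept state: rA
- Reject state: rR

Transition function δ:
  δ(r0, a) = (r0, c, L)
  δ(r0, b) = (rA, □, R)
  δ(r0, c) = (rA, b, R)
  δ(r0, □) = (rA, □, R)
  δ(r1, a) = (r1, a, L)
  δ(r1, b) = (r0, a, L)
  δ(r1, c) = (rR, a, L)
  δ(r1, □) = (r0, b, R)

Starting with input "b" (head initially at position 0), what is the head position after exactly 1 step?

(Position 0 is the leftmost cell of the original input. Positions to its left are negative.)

Execution trace (head position shown):
Step 0: [r0]b  (head at position 0)
Step 1: move right → □[rA]□  (head at position 1)

After 1 step, the head is at position 1.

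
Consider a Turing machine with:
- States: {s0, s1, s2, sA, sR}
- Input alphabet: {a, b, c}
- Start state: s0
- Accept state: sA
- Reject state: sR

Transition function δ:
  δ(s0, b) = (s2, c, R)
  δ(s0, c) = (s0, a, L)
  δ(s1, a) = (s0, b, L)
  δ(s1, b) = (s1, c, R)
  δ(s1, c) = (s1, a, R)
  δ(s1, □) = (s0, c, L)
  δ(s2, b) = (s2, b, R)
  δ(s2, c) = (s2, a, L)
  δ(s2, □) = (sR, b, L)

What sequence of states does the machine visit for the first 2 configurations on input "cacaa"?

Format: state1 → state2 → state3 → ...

Execution trace:
Initial: [s0]cacaa
Step 1: δ(s0, c) = (s0, a, L) → [s0]□aacaa

No transition is defined for δ(s0, □). By convention the machine halts and rejects.

State sequence: s0 → s0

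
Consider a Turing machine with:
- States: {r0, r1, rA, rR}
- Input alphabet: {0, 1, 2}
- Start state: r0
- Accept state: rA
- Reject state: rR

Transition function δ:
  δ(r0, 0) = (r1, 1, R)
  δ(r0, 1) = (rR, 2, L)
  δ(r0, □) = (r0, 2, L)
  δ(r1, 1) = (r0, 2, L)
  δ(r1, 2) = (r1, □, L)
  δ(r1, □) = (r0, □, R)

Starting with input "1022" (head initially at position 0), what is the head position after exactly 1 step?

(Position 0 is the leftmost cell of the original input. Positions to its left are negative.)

Execution trace (head position shown):
Step 0: [r0]1022  (head at position 0)
Step 1: move left → [rR]□2022  (head at position -1)

After 1 step, the head is at position -1.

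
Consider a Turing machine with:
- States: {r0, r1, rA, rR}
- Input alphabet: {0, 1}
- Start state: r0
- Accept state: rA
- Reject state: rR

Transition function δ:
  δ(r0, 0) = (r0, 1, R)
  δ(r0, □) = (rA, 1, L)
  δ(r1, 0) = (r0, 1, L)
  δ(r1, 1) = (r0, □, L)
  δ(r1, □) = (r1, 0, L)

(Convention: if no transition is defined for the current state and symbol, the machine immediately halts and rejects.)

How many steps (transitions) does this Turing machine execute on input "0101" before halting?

Execution trace:
Initial: [r0]0101
Step 1: δ(r0, 0) = (r0, 1, R) → 1[r0]101

No transition is defined for δ(r0, 1). By convention the machine halts and rejects.

The machine executed 1 step before halting.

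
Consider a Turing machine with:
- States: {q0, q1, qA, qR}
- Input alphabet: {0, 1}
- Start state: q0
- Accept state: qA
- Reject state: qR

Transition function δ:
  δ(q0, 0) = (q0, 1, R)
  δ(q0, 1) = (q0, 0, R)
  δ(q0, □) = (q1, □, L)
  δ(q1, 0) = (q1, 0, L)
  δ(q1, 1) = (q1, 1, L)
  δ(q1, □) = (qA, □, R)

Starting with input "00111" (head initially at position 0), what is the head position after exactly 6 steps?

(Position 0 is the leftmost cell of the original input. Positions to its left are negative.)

Execution trace (head position shown):
Step 0: [q0]00111  (head at position 0)
Step 1: move right → 1[q0]0111  (head at position 1)
Step 2: move right → 11[q0]111  (head at position 2)
Step 3: move right → 110[q0]11  (head at position 3)
Step 4: move right → 1100[q0]1  (head at position 4)
Step 5: move right → 11000[q0]□  (head at position 5)
Step 6: move left → 1100[q1]0□  (head at position 4)

After 6 steps, the head is at position 4.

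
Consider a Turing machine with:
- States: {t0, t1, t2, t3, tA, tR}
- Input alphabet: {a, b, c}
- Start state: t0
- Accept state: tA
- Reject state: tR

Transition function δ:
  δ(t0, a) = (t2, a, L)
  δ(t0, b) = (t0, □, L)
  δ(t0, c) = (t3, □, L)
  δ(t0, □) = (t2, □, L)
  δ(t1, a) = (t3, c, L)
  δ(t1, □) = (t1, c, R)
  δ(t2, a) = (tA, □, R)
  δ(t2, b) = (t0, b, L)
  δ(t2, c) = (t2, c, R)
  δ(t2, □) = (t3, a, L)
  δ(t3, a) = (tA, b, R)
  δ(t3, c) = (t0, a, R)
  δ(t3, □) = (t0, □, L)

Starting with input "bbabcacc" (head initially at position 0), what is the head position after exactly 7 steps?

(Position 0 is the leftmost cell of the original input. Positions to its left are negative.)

Execution trace (head position shown):
Step 0: [t0]bbabcacc  (head at position 0)
Step 1: move left → [t0]□□babcacc  (head at position -1)
Step 2: move left → [t2]□□□babcacc  (head at position -2)
Step 3: move left → [t3]□a□□babcacc  (head at position -3)
Step 4: move left → [t0]□□a□□babcacc  (head at position -4)
Step 5: move left → [t2]□□□a□□babcacc  (head at position -5)
Step 6: move left → [t3]□a□□a□□babcacc  (head at position -6)
Step 7: move left → [t0]□□a□□a□□babcacc  (head at position -7)

After 7 steps, the head is at position -7.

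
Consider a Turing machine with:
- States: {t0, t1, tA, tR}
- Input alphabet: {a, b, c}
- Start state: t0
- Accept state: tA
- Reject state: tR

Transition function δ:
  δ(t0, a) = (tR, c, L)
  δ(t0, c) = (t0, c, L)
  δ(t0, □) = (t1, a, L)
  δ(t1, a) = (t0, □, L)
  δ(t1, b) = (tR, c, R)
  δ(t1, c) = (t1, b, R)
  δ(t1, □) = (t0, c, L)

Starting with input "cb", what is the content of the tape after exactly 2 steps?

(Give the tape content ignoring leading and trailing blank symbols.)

Execution trace:
Initial: [t0]cb
Step 1: δ(t0, c) = (t0, c, L) → [t0]□cb
Step 2: δ(t0, □) = (t1, a, L) → [t1]□acb

After 2 steps, the tape (ignoring leading/trailing blanks) is: acb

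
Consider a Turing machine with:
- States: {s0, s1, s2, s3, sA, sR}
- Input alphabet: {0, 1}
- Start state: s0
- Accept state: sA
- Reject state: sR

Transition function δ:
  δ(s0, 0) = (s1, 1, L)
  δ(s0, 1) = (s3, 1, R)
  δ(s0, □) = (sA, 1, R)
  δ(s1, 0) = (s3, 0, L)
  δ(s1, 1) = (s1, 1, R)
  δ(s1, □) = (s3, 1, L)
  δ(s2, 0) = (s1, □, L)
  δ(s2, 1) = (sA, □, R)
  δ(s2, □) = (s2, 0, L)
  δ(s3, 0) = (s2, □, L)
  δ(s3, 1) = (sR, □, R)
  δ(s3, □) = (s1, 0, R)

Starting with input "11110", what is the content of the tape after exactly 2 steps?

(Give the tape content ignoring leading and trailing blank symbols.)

Execution trace:
Initial: [s0]11110
Step 1: δ(s0, 1) = (s3, 1, R) → 1[s3]1110
Step 2: δ(s3, 1) = (sR, □, R) → 1□[sR]110

The machine reaches the reject state sR and halts.

After 2 steps, the tape (ignoring leading/trailing blanks) is: 1□110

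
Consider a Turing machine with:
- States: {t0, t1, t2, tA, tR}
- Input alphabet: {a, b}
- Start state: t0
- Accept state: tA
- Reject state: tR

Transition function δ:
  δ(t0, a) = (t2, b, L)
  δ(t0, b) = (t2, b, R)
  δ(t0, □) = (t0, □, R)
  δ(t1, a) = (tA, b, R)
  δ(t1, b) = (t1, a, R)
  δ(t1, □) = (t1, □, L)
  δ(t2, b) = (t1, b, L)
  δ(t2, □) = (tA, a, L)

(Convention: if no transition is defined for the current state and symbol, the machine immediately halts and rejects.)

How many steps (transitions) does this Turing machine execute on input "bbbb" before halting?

Execution trace:
Initial: [t0]bbbb
Step 1: δ(t0, b) = (t2, b, R) → b[t2]bbb
Step 2: δ(t2, b) = (t1, b, L) → [t1]bbbb
Step 3: δ(t1, b) = (t1, a, R) → a[t1]bbb
Step 4: δ(t1, b) = (t1, a, R) → aa[t1]bb
Step 5: δ(t1, b) = (t1, a, R) → aaa[t1]b
Step 6: δ(t1, b) = (t1, a, R) → aaaa[t1]□
Step 7: δ(t1, □) = (t1, □, L) → aaa[t1]a□
Step 8: δ(t1, a) = (tA, b, R) → aaab[tA]□

The machine reaches the accept state tA and halts.

The machine executed 8 steps before halting.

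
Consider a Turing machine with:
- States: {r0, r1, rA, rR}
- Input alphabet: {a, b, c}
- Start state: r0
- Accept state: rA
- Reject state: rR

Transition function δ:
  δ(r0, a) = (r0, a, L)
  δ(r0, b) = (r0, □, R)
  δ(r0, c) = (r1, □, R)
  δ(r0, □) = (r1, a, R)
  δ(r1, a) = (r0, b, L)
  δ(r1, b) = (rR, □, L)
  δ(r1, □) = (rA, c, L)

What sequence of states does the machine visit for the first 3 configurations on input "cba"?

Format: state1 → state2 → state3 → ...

Execution trace:
Initial: [r0]cba
Step 1: δ(r0, c) = (r1, □, R) → □[r1]ba
Step 2: δ(r1, b) = (rR, □, L) → [rR]□□a

The machine reaches the reject state rR and halts.

State sequence: r0 → r1 → rR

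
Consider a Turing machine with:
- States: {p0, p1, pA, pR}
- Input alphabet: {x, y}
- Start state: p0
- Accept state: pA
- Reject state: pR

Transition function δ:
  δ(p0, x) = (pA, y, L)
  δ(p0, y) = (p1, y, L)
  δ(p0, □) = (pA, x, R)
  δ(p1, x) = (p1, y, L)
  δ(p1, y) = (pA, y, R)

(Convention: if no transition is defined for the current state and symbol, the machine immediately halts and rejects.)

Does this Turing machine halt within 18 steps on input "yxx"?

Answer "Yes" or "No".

Execution trace:
Initial: [p0]yxx
Step 1: δ(p0, y) = (p1, y, L) → [p1]□yxx

No transition is defined for δ(p1, □). By convention the machine halts and rejects.
The machine halted after 1 step (within the 18-step bound).

Answer: Yes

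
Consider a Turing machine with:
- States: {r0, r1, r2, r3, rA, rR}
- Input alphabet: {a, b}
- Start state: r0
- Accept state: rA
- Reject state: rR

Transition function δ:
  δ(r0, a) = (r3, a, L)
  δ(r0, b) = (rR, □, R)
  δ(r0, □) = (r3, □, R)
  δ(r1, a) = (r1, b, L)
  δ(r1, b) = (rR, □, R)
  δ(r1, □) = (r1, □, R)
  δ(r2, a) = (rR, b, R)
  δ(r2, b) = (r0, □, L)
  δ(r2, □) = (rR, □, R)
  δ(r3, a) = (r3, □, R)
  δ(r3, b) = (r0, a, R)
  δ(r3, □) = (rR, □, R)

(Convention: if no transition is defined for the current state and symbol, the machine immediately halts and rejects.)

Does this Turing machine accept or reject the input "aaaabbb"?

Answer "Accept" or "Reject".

Execution trace:
Initial: [r0]aaaabbb
Step 1: δ(r0, a) = (r3, a, L) → [r3]□aaaabbb
Step 2: δ(r3, □) = (rR, □, R) → □[rR]aaaabbb

The machine reaches the reject state rR and halts.

Answer: Reject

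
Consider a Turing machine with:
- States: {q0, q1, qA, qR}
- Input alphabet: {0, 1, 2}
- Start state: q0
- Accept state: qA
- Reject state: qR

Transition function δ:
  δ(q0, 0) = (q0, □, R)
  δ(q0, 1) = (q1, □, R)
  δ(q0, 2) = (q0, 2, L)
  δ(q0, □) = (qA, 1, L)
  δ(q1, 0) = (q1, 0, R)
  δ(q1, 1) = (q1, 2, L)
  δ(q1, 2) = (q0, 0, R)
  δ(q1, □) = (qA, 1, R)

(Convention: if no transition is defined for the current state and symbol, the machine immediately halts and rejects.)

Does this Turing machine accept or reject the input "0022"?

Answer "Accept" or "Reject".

Execution trace:
Initial: [q0]0022
Step 1: δ(q0, 0) = (q0, □, R) → □[q0]022
Step 2: δ(q0, 0) = (q0, □, R) → □□[q0]22
Step 3: δ(q0, 2) = (q0, 2, L) → □[q0]□22
Step 4: δ(q0, □) = (qA, 1, L) → [qA]□122

The machine reaches the accept state qA and halts.

Answer: Accept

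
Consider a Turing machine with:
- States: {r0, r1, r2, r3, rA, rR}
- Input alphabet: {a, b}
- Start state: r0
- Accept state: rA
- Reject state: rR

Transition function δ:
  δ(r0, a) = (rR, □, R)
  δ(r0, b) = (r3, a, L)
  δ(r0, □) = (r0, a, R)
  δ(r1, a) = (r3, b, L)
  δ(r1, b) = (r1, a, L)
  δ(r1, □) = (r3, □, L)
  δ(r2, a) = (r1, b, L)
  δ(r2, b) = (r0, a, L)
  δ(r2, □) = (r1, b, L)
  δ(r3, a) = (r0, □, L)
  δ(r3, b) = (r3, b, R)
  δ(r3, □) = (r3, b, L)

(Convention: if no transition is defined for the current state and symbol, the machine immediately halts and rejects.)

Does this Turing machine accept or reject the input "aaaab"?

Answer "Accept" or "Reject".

Execution trace:
Initial: [r0]aaaab
Step 1: δ(r0, a) = (rR, □, R) → □[rR]aaab

The machine reaches the reject state rR and halts.

Answer: Reject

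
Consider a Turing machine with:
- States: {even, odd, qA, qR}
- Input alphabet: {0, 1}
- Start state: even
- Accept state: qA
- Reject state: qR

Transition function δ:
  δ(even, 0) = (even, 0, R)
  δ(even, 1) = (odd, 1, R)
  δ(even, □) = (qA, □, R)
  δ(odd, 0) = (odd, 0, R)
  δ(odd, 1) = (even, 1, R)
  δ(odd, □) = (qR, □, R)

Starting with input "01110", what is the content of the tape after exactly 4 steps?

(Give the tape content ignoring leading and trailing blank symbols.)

Execution trace:
Initial: [even]01110
Step 1: δ(even, 0) = (even, 0, R) → 0[even]1110
Step 2: δ(even, 1) = (odd, 1, R) → 01[odd]110
Step 3: δ(odd, 1) = (even, 1, R) → 011[even]10
Step 4: δ(even, 1) = (odd, 1, R) → 0111[odd]0

After 4 steps, the tape (ignoring leading/trailing blanks) is: 01110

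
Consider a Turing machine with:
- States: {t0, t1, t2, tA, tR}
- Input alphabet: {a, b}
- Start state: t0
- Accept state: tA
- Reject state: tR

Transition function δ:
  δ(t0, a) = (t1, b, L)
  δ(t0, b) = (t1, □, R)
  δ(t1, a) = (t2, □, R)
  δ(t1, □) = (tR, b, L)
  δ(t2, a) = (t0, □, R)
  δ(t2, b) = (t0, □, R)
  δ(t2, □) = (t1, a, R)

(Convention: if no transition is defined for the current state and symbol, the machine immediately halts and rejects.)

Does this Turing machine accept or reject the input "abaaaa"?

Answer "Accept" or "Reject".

Execution trace:
Initial: [t0]abaaaa
Step 1: δ(t0, a) = (t1, b, L) → [t1]□bbaaaa
Step 2: δ(t1, □) = (tR, b, L) → [tR]□bbbaaaa

The machine reaches the reject state tR and halts.

Answer: Reject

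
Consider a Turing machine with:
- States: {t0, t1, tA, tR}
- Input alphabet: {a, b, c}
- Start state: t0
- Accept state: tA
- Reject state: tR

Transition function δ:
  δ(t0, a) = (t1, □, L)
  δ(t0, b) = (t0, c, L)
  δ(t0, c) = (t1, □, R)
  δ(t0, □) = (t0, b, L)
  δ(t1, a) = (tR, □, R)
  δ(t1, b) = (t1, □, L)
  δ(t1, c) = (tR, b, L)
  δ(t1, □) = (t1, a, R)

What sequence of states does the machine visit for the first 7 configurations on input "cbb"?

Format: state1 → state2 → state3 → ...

Execution trace:
Initial: [t0]cbb
Step 1: δ(t0, c) = (t1, □, R) → □[t1]bb
Step 2: δ(t1, b) = (t1, □, L) → [t1]□□b
Step 3: δ(t1, □) = (t1, a, R) → a[t1]□b
Step 4: δ(t1, □) = (t1, a, R) → aa[t1]b
Step 5: δ(t1, b) = (t1, □, L) → a[t1]a□
Step 6: δ(t1, a) = (tR, □, R) → a□[tR]□

The machine reaches the reject state tR and halts.

State sequence: t0 → t1 → t1 → t1 → t1 → t1 → tR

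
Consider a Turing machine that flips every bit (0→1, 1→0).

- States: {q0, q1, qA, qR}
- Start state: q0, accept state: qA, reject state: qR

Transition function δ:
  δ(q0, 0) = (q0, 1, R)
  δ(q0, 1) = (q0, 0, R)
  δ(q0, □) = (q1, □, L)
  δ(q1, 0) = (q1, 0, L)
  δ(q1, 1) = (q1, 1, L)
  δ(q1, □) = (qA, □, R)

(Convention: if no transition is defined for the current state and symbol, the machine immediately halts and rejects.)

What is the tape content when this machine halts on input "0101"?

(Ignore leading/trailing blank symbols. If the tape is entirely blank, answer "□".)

Execution trace:
Initial: [q0]0101
Step 1: δ(q0, 0) = (q0, 1, R) → 1[q0]101
Step 2: δ(q0, 1) = (q0, 0, R) → 10[q0]01
Step 3: δ(q0, 0) = (q0, 1, R) → 101[q0]1
Step 4: δ(q0, 1) = (q0, 0, R) → 1010[q0]□
Step 5: δ(q0, □) = (q1, □, L) → 101[q1]0□
Step 6: δ(q1, 0) = (q1, 0, L) → 10[q1]10□
Step 7: δ(q1, 1) = (q1, 1, L) → 1[q1]010□
Step 8: δ(q1, 0) = (q1, 0, L) → [q1]1010□
Step 9: δ(q1, 1) = (q1, 1, L) → [q1]□1010□
Step 10: δ(q1, □) = (qA, □, R) → □[qA]1010□

The machine reaches the accept state qA and halts.

Final tape (ignoring leading/trailing blanks): 1010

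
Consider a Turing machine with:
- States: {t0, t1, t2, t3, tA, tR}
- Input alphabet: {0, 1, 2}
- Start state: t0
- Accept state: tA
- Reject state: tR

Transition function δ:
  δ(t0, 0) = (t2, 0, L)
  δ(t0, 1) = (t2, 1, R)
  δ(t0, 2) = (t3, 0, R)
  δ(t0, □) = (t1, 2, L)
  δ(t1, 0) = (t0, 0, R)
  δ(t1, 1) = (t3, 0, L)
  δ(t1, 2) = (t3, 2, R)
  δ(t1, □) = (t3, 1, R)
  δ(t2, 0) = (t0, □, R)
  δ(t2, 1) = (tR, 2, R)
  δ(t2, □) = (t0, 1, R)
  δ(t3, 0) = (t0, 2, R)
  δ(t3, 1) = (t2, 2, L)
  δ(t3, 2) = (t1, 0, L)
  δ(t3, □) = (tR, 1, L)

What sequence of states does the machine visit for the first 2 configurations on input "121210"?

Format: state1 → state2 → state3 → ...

Execution trace:
Initial: [t0]121210
Step 1: δ(t0, 1) = (t2, 1, R) → 1[t2]21210

No transition is defined for δ(t2, 2). By convention the machine halts and rejects.

State sequence: t0 → t2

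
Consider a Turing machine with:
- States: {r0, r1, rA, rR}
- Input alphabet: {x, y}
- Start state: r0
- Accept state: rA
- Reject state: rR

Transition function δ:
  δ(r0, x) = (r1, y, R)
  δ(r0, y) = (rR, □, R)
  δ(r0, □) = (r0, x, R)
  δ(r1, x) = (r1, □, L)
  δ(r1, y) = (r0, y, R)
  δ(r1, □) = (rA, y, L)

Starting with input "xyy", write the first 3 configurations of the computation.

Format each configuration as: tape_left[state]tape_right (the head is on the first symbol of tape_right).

Transitions applied:
Step 1: δ(r0, x) = (r1, y, R)
Step 2: δ(r1, y) = (r0, y, R)

The first 3 configurations are:
[r0]xyy ⊢ y[r1]yy ⊢ yy[r0]y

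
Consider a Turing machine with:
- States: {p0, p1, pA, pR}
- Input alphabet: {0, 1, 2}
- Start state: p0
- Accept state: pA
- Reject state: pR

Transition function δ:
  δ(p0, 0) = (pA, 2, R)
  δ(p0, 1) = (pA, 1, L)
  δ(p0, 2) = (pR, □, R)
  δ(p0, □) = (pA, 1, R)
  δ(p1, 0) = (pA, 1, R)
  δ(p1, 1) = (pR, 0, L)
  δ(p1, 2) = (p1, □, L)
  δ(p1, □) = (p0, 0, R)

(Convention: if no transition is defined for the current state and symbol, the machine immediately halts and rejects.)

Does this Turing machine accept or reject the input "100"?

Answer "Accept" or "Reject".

Execution trace:
Initial: [p0]100
Step 1: δ(p0, 1) = (pA, 1, L) → [pA]□100

The machine reaches the accept state pA and halts.

Answer: Accept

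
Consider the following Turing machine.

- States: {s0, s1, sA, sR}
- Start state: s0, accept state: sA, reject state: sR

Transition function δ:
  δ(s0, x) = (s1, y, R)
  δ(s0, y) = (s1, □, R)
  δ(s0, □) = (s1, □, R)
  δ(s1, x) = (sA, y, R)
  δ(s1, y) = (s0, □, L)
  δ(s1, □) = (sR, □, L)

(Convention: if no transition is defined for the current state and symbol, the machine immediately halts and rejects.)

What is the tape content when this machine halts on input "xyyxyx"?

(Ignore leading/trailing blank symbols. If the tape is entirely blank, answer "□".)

Execution trace:
Initial: [s0]xyyxyx
Step 1: δ(s0, x) = (s1, y, R) → y[s1]yyxyx
Step 2: δ(s1, y) = (s0, □, L) → [s0]y□yxyx
Step 3: δ(s0, y) = (s1, □, R) → □[s1]□yxyx
Step 4: δ(s1, □) = (sR, □, L) → [sR]□□yxyx

The machine reaches the reject state sR and halts.

Final tape (ignoring leading/trailing blanks): yxyx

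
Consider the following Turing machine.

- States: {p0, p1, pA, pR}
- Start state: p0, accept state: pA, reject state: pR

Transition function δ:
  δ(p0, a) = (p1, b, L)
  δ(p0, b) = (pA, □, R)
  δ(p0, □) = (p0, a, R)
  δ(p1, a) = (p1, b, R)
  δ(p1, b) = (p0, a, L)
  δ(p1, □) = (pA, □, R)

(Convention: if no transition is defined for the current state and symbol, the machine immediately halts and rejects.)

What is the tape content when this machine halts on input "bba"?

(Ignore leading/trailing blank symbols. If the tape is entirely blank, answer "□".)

Execution trace:
Initial: [p0]bba
Step 1: δ(p0, b) = (pA, □, R) → □[pA]ba

The machine reaches the accept state pA and halts.

Final tape (ignoring leading/trailing blanks): ba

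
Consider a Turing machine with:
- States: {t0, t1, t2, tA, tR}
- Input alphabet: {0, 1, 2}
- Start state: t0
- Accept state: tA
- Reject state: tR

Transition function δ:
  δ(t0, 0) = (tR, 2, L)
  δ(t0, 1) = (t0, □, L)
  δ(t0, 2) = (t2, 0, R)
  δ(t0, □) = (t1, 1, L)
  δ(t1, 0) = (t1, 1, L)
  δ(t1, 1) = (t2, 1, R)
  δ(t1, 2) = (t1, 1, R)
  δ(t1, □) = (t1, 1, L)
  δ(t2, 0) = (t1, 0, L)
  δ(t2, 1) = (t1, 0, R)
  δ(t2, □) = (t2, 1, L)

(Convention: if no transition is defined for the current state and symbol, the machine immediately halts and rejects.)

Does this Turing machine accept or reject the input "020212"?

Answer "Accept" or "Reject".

Execution trace:
Initial: [t0]020212
Step 1: δ(t0, 0) = (tR, 2, L) → [tR]□220212

The machine reaches the reject state tR and halts.

Answer: Reject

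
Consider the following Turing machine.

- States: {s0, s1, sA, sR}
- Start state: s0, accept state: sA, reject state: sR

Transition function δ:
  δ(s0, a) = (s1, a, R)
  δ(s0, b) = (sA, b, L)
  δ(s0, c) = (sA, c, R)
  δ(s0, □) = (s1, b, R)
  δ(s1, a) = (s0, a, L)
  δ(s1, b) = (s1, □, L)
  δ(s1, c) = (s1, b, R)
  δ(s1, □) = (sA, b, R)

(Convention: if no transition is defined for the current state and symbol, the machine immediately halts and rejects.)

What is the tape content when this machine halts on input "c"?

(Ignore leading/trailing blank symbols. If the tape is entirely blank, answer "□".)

Execution trace:
Initial: [s0]c
Step 1: δ(s0, c) = (sA, c, R) → c[sA]□

The machine reaches the accept state sA and halts.

Final tape (ignoring leading/trailing blanks): c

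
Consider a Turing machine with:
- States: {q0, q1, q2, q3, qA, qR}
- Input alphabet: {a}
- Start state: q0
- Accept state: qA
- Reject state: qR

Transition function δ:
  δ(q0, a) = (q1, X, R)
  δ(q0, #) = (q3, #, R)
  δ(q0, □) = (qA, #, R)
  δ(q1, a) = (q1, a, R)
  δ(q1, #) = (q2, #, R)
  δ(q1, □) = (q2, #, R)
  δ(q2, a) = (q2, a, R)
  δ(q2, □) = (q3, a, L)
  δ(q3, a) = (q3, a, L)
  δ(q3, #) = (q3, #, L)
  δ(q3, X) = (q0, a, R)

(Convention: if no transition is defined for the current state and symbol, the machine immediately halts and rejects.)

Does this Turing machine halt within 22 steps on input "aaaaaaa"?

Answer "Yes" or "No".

Execution trace:
Initial: [q0]aaaaaaa
Step 1: δ(q0, a) = (q1, X, R) → X[q1]aaaaaa
Step 2: δ(q1, a) = (q1, a, R) → Xa[q1]aaaaa
Step 3: δ(q1, a) = (q1, a, R) → Xaa[q1]aaaa
Step 4: δ(q1, a) = (q1, a, R) → Xaaa[q1]aaa
Step 5: δ(q1, a) = (q1, a, R) → Xaaaa[q1]aa
Step 6: δ(q1, a) = (q1, a, R) → Xaaaaa[q1]a
Step 7: δ(q1, a) = (q1, a, R) → Xaaaaaa[q1]□
Step 8: δ(q1, □) = (q2, #, R) → Xaaaaaa#[q2]□
Step 9: δ(q2, □) = (q3, a, L) → Xaaaaaa[q3]#a
Step 10: δ(q3, #) = (q3, #, L) → Xaaaaa[q3]a#a
Step 11: δ(q3, a) = (q3, a, L) → Xaaaa[q3]aa#a
Step 12: δ(q3, a) = (q3, a, L) → Xaaa[q3]aaa#a
Step 13: δ(q3, a) = (q3, a, L) → Xaa[q3]aaaa#a
Step 14: δ(q3, a) = (q3, a, L) → Xa[q3]aaaaa#a
Step 15: δ(q3, a) = (q3, a, L) → X[q3]aaaaaa#a
Step 16: δ(q3, a) = (q3, a, L) → [q3]Xaaaaaa#a
Step 17: δ(q3, X) = (q0, a, R) → a[q0]aaaaaa#a
Step 18: δ(q0, a) = (q1, X, R) → aX[q1]aaaaa#a
Step 19: δ(q1, a) = (q1, a, R) → aXa[q1]aaaa#a
Step 20: δ(q1, a) = (q1, a, R) → aXaa[q1]aaa#a
Step 21: δ(q1, a) = (q1, a, R) → aXaaa[q1]aa#a
Step 22: δ(q1, a) = (q1, a, R) → aXaaaa[q1]a#a

The machine has not reached a halting state after 22 steps.
The machine did not halt within the 22-step bound.

Answer: No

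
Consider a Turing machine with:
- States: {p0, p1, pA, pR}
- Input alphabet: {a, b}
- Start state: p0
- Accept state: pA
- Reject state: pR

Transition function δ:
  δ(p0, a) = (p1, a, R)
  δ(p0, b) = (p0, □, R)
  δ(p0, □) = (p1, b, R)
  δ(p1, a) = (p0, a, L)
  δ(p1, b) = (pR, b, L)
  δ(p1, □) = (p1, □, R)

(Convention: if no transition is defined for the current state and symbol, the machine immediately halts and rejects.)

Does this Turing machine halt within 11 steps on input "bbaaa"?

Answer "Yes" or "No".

Execution trace:
Initial: [p0]bbaaa
Step 1: δ(p0, b) = (p0, □, R) → □[p0]baaa
Step 2: δ(p0, b) = (p0, □, R) → □□[p0]aaa
Step 3: δ(p0, a) = (p1, a, R) → □□a[p1]aa
Step 4: δ(p1, a) = (p0, a, L) → □□[p0]aaa
Step 5: δ(p0, a) = (p1, a, R) → □□a[p1]aa
Step 6: δ(p1, a) = (p0, a, L) → □□[p0]aaa
Step 7: δ(p0, a) = (p1, a, R) → □□a[p1]aa
Step 8: δ(p1, a) = (p0, a, L) → □□[p0]aaa
Step 9: δ(p0, a) = (p1, a, R) → □□a[p1]aa
Step 10: δ(p1, a) = (p0, a, L) → □□[p0]aaa
Step 11: δ(p0, a) = (p1, a, R) → □□a[p1]aa

The machine has not reached a halting state after 11 steps.
The machine did not halt within the 11-step bound.

Answer: No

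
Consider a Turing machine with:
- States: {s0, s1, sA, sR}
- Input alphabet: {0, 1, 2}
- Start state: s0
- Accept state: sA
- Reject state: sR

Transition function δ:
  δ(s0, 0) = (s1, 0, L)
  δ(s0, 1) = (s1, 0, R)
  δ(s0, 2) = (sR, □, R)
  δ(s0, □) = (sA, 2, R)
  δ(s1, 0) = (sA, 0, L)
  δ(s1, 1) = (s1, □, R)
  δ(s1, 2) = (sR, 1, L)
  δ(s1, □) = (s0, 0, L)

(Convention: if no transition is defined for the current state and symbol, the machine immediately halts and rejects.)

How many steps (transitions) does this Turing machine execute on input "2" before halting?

Execution trace:
Initial: [s0]2
Step 1: δ(s0, 2) = (sR, □, R) → □[sR]□

The machine reaches the reject state sR and halts.

The machine executed 1 step before halting.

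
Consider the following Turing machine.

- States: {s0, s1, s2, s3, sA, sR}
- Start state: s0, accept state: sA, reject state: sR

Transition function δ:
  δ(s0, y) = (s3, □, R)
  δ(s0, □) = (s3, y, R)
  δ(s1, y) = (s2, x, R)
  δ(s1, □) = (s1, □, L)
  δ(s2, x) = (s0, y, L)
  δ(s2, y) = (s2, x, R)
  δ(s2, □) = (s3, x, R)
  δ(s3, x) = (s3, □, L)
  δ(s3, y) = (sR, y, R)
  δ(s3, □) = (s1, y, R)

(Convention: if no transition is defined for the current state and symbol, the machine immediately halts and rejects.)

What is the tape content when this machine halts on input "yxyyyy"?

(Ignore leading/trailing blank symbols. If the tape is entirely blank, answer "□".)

Execution trace:
Initial: [s0]yxyyyy
Step 1: δ(s0, y) = (s3, □, R) → □[s3]xyyyy
Step 2: δ(s3, x) = (s3, □, L) → [s3]□□yyyy
Step 3: δ(s3, □) = (s1, y, R) → y[s1]□yyyy
Step 4: δ(s1, □) = (s1, □, L) → [s1]y□yyyy
Step 5: δ(s1, y) = (s2, x, R) → x[s2]□yyyy
Step 6: δ(s2, □) = (s3, x, R) → xx[s3]yyyy
Step 7: δ(s3, y) = (sR, y, R) → xxy[sR]yyy

The machine reaches the reject state sR and halts.

Final tape (ignoring leading/trailing blanks): xxyyyy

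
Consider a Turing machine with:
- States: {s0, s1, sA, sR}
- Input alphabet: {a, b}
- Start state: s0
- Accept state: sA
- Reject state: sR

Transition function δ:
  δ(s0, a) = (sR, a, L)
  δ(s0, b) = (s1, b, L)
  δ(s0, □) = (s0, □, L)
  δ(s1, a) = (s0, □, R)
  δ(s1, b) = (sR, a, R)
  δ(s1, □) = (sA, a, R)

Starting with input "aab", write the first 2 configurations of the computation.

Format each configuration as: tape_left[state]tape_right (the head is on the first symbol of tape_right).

Transitions applied:
Step 1: δ(s0, a) = (sR, a, L)

The first 2 configurations are:
[s0]aab ⊢ [sR]□aab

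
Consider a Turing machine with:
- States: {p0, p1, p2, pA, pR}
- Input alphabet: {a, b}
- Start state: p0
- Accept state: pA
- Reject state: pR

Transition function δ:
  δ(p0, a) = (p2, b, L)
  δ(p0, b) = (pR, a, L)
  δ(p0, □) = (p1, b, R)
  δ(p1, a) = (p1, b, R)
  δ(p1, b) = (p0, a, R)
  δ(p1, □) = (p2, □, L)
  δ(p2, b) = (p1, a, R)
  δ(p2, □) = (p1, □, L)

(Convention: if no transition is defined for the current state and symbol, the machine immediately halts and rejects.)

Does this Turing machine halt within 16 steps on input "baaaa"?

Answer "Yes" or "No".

Execution trace:
Initial: [p0]baaaa
Step 1: δ(p0, b) = (pR, a, L) → [pR]□aaaaa

The machine reaches the reject state pR and halts.
The machine halted after 1 step (within the 16-step bound).

Answer: Yes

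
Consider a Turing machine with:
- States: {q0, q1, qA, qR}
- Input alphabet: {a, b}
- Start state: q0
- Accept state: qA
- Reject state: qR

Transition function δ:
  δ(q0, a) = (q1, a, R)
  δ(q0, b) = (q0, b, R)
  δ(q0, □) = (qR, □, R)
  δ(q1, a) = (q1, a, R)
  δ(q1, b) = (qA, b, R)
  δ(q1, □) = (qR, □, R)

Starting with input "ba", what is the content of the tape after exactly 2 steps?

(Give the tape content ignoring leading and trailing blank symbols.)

Execution trace:
Initial: [q0]ba
Step 1: δ(q0, b) = (q0, b, R) → b[q0]a
Step 2: δ(q0, a) = (q1, a, R) → ba[q1]□

After 2 steps, the tape (ignoring leading/trailing blanks) is: ba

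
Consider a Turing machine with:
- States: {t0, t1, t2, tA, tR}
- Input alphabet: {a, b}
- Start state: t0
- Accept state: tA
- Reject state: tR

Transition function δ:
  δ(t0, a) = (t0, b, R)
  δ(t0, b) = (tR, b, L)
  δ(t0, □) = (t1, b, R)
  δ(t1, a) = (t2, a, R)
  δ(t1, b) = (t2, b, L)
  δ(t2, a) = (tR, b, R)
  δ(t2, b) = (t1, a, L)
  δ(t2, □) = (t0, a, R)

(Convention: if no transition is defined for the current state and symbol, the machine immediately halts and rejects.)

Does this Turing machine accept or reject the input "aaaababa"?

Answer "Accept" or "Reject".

Execution trace:
Initial: [t0]aaaababa
Step 1: δ(t0, a) = (t0, b, R) → b[t0]aaababa
Step 2: δ(t0, a) = (t0, b, R) → bb[t0]aababa
Step 3: δ(t0, a) = (t0, b, R) → bbb[t0]ababa
Step 4: δ(t0, a) = (t0, b, R) → bbbb[t0]baba
Step 5: δ(t0, b) = (tR, b, L) → bbb[tR]bbaba

The machine reaches the reject state tR and halts.

Answer: Reject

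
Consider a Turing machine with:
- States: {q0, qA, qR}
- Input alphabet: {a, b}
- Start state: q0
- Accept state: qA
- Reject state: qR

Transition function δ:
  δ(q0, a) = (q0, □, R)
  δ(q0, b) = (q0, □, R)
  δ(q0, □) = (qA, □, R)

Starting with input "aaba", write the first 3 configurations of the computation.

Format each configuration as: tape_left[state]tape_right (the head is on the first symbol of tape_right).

Transitions applied:
Step 1: δ(q0, a) = (q0, □, R)
Step 2: δ(q0, a) = (q0, □, R)

The first 3 configurations are:
[q0]aaba ⊢ □[q0]aba ⊢ □□[q0]ba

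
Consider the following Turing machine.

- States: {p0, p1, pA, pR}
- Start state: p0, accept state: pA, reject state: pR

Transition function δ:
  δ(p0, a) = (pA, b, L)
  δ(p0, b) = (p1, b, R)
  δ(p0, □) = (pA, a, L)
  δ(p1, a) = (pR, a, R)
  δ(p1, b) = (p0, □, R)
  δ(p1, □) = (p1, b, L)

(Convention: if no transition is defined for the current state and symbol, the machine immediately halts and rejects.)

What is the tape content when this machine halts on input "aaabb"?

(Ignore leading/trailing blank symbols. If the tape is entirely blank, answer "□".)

Execution trace:
Initial: [p0]aaabb
Step 1: δ(p0, a) = (pA, b, L) → [pA]□baabb

The machine reaches the accept state pA and halts.

Final tape (ignoring leading/trailing blanks): baabb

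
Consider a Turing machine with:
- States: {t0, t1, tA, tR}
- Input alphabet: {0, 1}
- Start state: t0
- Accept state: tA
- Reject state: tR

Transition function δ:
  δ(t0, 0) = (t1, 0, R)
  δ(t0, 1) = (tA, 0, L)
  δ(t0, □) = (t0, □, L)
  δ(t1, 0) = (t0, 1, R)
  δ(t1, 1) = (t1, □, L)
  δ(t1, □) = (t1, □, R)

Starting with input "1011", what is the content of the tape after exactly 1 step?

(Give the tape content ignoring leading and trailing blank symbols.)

Execution trace:
Initial: [t0]1011
Step 1: δ(t0, 1) = (tA, 0, L) → [tA]□0011

The machine reaches the accept state tA and halts.

After 1 step, the tape (ignoring leading/trailing blanks) is: 0011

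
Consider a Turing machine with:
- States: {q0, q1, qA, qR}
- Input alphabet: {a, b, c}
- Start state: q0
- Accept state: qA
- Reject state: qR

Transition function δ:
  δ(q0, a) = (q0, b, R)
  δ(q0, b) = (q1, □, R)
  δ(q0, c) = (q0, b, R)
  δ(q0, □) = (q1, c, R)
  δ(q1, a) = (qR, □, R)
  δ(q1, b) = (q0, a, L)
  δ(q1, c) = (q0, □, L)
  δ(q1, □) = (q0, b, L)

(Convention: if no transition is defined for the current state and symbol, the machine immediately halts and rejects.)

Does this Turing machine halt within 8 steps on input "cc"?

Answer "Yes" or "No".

Execution trace:
Initial: [q0]cc
Step 1: δ(q0, c) = (q0, b, R) → b[q0]c
Step 2: δ(q0, c) = (q0, b, R) → bb[q0]□
Step 3: δ(q0, □) = (q1, c, R) → bbc[q1]□
Step 4: δ(q1, □) = (q0, b, L) → bb[q0]cb
Step 5: δ(q0, c) = (q0, b, R) → bbb[q0]b
Step 6: δ(q0, b) = (q1, □, R) → bbb□[q1]□
Step 7: δ(q1, □) = (q0, b, L) → bbb[q0]□b
Step 8: δ(q0, □) = (q1, c, R) → bbbc[q1]b

The machine has not reached a halting state after 8 steps.
The machine did not halt within the 8-step bound.

Answer: No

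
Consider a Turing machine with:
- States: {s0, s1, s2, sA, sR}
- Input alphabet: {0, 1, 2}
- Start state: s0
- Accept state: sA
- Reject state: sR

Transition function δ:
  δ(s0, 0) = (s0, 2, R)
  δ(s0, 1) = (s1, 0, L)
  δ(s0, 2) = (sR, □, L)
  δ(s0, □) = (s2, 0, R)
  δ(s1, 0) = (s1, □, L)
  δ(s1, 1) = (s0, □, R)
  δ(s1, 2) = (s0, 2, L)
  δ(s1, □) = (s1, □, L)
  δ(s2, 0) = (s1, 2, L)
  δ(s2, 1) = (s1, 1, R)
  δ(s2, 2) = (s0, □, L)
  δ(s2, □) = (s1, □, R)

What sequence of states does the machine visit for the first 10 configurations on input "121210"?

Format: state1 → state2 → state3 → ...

Execution trace:
Initial: [s0]121210
Step 1: δ(s0, 1) = (s1, 0, L) → [s1]□021210
Step 2: δ(s1, □) = (s1, □, L) → [s1]□□021210
Step 3: δ(s1, □) = (s1, □, L) → [s1]□□□021210
Step 4: δ(s1, □) = (s1, □, L) → [s1]□□□□021210
Step 5: δ(s1, □) = (s1, □, L) → [s1]□□□□□021210
Step 6: δ(s1, □) = (s1, □, L) → [s1]□□□□□□021210
Step 7: δ(s1, □) = (s1, □, L) → [s1]□□□□□□□021210
Step 8: δ(s1, □) = (s1, □, L) → [s1]□□□□□□□□021210
Step 9: δ(s1, □) = (s1, □, L) → [s1]□□□□□□□□□021210

State sequence: s0 → s1 → s1 → s1 → s1 → s1 → s1 → s1 → s1 → s1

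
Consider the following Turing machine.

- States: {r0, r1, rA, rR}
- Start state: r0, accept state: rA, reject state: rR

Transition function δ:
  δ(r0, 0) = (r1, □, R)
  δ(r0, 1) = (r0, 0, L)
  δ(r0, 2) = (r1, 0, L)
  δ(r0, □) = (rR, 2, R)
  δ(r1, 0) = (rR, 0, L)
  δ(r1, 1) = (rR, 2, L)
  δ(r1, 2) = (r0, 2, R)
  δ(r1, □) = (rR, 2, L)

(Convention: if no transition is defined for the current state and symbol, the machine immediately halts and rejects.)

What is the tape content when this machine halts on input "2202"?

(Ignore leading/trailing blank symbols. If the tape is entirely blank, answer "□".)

Execution trace:
Initial: [r0]2202
Step 1: δ(r0, 2) = (r1, 0, L) → [r1]□0202
Step 2: δ(r1, □) = (rR, 2, L) → [rR]□20202

The machine reaches the reject state rR and halts.

Final tape (ignoring leading/trailing blanks): 20202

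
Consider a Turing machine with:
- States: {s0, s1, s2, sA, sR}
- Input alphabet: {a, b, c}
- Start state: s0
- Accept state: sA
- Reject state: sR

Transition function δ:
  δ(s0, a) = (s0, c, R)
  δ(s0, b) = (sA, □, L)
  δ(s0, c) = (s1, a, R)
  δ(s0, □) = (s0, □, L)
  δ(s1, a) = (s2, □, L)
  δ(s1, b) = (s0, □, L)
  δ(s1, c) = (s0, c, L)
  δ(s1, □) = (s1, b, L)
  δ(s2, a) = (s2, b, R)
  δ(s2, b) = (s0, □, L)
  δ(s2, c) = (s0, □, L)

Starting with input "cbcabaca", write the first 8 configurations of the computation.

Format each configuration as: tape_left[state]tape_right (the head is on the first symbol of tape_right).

Transitions applied:
Step 1: δ(s0, c) = (s1, a, R)
Step 2: δ(s1, b) = (s0, □, L)
Step 3: δ(s0, a) = (s0, c, R)
Step 4: δ(s0, □) = (s0, □, L)
Step 5: δ(s0, c) = (s1, a, R)
Step 6: δ(s1, □) = (s1, b, L)
Step 7: δ(s1, a) = (s2, □, L)

The first 8 configurations are:
[s0]cbcabaca ⊢ a[s1]bcabaca ⊢ [s0]a□cabaca ⊢ c[s0]□cabaca ⊢ [s0]c□cabaca ⊢ a[s1]□cabaca ⊢ [s1]abcabaca ⊢ [s2]□□bcabaca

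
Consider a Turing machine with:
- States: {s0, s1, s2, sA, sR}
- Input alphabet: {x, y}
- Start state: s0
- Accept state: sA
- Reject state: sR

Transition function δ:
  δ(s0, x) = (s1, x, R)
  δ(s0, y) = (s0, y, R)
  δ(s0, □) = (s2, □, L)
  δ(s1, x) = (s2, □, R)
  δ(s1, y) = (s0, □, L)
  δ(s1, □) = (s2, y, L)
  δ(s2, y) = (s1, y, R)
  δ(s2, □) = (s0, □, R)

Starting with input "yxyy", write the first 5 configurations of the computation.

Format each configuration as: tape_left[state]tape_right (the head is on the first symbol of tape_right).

Transitions applied:
Step 1: δ(s0, y) = (s0, y, R)
Step 2: δ(s0, x) = (s1, x, R)
Step 3: δ(s1, y) = (s0, □, L)
Step 4: δ(s0, x) = (s1, x, R)

The first 5 configurations are:
[s0]yxyy ⊢ y[s0]xyy ⊢ yx[s1]yy ⊢ y[s0]x□y ⊢ yx[s1]□y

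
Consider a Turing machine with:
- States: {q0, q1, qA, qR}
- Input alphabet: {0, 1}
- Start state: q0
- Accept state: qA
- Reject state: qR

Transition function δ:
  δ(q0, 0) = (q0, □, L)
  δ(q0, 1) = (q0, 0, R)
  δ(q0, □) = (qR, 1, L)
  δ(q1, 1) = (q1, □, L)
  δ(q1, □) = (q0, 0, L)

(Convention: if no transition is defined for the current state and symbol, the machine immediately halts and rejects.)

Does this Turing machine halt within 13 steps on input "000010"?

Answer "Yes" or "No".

Execution trace:
Initial: [q0]000010
Step 1: δ(q0, 0) = (q0, □, L) → [q0]□□00010
Step 2: δ(q0, □) = (qR, 1, L) → [qR]□1□00010

The machine reaches the reject state qR and halts.
The machine halted after 2 steps (within the 13-step bound).

Answer: Yes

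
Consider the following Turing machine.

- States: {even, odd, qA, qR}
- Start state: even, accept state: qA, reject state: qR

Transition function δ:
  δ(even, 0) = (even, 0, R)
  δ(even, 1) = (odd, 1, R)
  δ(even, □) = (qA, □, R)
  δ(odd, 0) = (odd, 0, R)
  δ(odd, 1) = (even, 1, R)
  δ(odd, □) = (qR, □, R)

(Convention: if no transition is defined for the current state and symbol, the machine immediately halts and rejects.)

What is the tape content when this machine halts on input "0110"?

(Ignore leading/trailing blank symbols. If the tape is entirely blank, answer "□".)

Execution trace:
Initial: [even]0110
Step 1: δ(even, 0) = (even, 0, R) → 0[even]110
Step 2: δ(even, 1) = (odd, 1, R) → 01[odd]10
Step 3: δ(odd, 1) = (even, 1, R) → 011[even]0
Step 4: δ(even, 0) = (even, 0, R) → 0110[even]□
Step 5: δ(even, □) = (qA, □, R) → 0110□[qA]□

The machine reaches the accept state qA and halts.

Final tape (ignoring leading/trailing blanks): 0110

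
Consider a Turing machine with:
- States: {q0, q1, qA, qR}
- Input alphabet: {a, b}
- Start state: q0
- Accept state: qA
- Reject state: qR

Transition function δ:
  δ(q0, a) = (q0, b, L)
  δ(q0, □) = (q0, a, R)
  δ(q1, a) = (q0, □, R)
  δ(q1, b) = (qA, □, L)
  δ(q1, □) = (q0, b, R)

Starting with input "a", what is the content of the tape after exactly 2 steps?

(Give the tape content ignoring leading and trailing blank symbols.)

Execution trace:
Initial: [q0]a
Step 1: δ(q0, a) = (q0, b, L) → [q0]□b
Step 2: δ(q0, □) = (q0, a, R) → a[q0]b

No transition is defined for δ(q0, b). By convention the machine halts and rejects.

After 2 steps, the tape (ignoring leading/trailing blanks) is: ab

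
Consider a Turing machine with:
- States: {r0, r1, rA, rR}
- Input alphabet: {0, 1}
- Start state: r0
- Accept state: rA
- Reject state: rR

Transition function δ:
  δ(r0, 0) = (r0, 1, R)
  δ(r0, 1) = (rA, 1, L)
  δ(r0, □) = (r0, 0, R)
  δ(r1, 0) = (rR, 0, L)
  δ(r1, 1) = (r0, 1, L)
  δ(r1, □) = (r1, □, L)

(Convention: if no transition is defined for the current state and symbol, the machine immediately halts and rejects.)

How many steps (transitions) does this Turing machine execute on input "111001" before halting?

Execution trace:
Initial: [r0]111001
Step 1: δ(r0, 1) = (rA, 1, L) → [rA]□111001

The machine reaches the accept state rA and halts.

The machine executed 1 step before halting.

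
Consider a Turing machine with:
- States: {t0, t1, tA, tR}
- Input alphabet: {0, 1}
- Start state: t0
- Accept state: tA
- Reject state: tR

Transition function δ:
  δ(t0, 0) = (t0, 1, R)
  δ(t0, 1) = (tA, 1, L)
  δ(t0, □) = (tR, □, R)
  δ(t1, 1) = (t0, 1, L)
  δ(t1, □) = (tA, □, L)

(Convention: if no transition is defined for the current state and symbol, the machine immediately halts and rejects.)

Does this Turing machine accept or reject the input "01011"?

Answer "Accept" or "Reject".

Execution trace:
Initial: [t0]01011
Step 1: δ(t0, 0) = (t0, 1, R) → 1[t0]1011
Step 2: δ(t0, 1) = (tA, 1, L) → [tA]11011

The machine reaches the accept state tA and halts.

Answer: Accept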